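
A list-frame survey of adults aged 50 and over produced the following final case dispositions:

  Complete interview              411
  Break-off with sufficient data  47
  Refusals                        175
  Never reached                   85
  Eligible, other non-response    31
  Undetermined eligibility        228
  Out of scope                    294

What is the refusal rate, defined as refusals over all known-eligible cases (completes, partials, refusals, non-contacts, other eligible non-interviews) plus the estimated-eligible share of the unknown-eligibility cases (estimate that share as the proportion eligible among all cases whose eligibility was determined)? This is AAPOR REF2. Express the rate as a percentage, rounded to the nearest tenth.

19.2%

Num: 175
Eligible (known): 411 + 47 + 175 + 85 + 31 = 749
e = 749 / (749 + 294) = 749 / 1043 = 0.7181
Eligible share of unknowns: 0.7181 × 228 = 163.73
Base: 749 + 163.73 = 912.73
REF2 = 175 / 912.73 = 0.1917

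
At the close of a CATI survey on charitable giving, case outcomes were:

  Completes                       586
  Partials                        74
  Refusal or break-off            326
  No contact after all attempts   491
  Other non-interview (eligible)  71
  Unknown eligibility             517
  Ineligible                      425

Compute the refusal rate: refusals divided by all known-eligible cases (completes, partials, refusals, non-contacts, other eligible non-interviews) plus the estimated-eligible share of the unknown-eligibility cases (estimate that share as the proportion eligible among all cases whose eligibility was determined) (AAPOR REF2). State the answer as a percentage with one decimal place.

16.7%

Num → 326
Known eligible → 586 + 74 + 326 + 491 + 71 = 1548
e = 1548 / (1548 + 425) = 1548 / 1973 = 0.7846
Eligible share of unknowns → 0.7846 × 517 = 405.64
Base → 1548 + 405.64 = 1953.64
REF2 = 326 / 1953.64 = 0.1669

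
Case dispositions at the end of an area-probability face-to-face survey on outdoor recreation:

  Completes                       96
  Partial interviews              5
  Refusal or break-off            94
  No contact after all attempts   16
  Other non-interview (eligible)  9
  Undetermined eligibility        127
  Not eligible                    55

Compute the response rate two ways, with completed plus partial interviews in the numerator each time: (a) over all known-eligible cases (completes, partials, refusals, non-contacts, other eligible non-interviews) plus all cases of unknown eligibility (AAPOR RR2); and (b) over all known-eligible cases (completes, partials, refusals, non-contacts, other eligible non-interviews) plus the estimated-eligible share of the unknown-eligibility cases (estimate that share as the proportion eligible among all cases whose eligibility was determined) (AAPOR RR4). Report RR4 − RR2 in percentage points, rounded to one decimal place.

Num → 96 + 5 = 101
Base → 96 + 5 + 94 + 16 + 9 + 127 = 347
RR2 = 101 / 347 = 0.2911
Eligible (known) → 96 + 5 + 94 + 16 + 9 = 220
e = 220 / (220 + 55) = 220 / 275 = 0.8000
Estimated eligible among unknowns → 0.8000 × 127 = 101.60
Base → 220 + 101.60 = 321.60
RR4 = 101 / 321.60 = 0.3141
Difference = 31.41 − 29.11 = 2.30 percentage points

2.3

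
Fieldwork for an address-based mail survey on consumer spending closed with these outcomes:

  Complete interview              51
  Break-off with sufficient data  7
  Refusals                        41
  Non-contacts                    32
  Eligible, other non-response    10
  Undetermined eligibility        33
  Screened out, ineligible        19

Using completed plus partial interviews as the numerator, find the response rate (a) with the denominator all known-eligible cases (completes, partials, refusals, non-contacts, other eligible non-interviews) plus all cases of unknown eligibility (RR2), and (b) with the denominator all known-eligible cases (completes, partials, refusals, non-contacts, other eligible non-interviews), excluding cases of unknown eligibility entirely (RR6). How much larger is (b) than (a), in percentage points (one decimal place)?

Numerator → 51 + 7 = 58
Base → 51 + 7 + 41 + 32 + 10 + 33 = 174
RR2 = 58 / 174 = 0.3333
Base → 51 + 7 + 41 + 32 + 10 = 141
RR6 = 58 / 141 = 0.4113
Difference = 41.13 − 33.33 = 7.80 percentage points

7.8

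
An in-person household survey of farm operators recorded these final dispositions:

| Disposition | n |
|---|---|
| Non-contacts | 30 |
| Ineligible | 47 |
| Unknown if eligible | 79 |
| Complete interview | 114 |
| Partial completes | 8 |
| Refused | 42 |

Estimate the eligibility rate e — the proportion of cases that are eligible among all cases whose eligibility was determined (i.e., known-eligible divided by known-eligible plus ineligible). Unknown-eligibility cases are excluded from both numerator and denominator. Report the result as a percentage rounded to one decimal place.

80.5%

Determined eligible = 114 + 8 + 42 + 30 = 194
e = 194 / (194 + 47) = 194 / 241 = 0.8050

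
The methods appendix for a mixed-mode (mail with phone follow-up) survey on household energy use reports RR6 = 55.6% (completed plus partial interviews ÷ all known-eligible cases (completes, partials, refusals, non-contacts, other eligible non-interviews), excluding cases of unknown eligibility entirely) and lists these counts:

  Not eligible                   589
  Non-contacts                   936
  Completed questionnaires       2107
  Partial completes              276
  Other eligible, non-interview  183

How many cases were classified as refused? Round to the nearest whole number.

784

Numerator = 2107 + 276 = 2383
RR6 = 2383 / D = 0.556
D = 2383 / 0.556 = 4286.0
Remaining denominator categories sum to 3502
refused = 4286.0 − 3502 ≈ 784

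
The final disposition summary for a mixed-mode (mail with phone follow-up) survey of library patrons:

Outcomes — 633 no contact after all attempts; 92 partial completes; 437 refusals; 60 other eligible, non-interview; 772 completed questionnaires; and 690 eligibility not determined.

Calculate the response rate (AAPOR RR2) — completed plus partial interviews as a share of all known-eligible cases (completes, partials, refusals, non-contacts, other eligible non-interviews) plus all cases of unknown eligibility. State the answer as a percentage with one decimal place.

Num: 772 + 92 = 864
Denominator: 772 + 92 + 437 + 633 + 60 + 690 = 2684
RR2 = 864 / 2684 = 0.3219

32.2%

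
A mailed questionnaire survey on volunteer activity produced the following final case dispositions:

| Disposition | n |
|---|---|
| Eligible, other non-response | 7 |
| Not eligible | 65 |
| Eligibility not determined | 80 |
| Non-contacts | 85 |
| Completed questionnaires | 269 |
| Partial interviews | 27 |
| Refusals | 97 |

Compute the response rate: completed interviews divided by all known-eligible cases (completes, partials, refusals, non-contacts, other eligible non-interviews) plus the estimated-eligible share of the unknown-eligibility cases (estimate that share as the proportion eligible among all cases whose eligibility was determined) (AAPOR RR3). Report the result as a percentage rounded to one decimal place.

Numerator: 269
Known eligible: 269 + 27 + 97 + 85 + 7 = 485
e = 485 / (485 + 65) = 485 / 550 = 0.8818
Estimated eligible among unknowns: 0.8818 × 80 = 70.54
Denom: 485 + 70.54 = 555.54
RR3 = 269 / 555.54 = 0.4842

48.4%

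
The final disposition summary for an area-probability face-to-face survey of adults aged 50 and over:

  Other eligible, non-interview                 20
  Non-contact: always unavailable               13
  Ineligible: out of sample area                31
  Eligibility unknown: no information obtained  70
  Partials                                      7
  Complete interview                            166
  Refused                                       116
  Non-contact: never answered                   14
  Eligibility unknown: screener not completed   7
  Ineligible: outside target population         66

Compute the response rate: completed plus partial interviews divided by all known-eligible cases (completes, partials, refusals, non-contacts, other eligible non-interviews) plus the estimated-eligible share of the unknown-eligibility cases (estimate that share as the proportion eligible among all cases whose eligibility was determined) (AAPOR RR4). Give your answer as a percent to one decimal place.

43.7%

No answer / not reached = 14 + 13 = 27
Unknown eligibility = 7 + 70 = 77
Out of scope = 66 + 31 = 97
Num: 166 + 7 = 173
Determined eligible: 166 + 7 + 116 + 27 + 20 = 336
e = 336 / (336 + 97) = 336 / 433 = 0.7760
Eligible share of unknowns: 0.7760 × 77 = 59.75
Denominator: 336 + 59.75 = 395.75
RR4 = 173 / 395.75 = 0.4371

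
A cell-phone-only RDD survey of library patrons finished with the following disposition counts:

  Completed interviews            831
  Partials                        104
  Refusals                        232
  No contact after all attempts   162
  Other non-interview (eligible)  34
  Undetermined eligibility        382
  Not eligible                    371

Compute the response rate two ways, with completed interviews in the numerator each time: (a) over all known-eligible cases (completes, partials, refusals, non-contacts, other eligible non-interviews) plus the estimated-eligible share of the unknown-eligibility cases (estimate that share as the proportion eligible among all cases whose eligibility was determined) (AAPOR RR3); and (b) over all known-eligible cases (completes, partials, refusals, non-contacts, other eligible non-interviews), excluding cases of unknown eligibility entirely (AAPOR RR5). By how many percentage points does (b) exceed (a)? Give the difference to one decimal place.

11.0

Top = 831
Known eligible = 831 + 104 + 232 + 162 + 34 = 1363
e = 1363 / (1363 + 371) = 1363 / 1734 = 0.7860
Eligible share of unknowns = 0.7860 × 382 = 300.25
Denominator = 1363 + 300.25 = 1663.25
RR3 = 831 / 1663.25 = 0.4996
Denominator = 831 + 104 + 232 + 162 + 34 = 1363
RR5 = 831 / 1363 = 0.6097
Difference = 60.97 − 49.96 = 11.01 percentage points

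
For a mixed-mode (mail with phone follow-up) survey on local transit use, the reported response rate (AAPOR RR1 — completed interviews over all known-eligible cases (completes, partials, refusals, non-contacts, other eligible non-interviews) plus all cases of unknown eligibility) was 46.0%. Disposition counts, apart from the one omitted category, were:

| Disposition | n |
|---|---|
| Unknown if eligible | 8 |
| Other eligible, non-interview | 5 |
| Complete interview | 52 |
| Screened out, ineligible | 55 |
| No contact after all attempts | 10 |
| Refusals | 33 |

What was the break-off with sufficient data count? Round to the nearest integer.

RR1 = 52 / D = 0.460
D = 52 / 0.460 = 113.0
Rest of base = 108
break-off with sufficient data = 113.0 − 108 ≈ 5

5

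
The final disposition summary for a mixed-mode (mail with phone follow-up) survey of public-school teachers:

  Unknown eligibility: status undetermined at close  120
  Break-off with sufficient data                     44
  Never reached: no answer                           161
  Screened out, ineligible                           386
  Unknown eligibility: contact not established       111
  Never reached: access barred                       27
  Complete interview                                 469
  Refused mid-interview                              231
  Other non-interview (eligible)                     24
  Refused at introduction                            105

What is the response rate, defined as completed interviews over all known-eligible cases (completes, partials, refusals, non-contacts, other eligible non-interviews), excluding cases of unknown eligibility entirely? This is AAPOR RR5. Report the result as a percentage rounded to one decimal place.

Declined to participate = 105 + 231 = 336
Non-contacts = 161 + 27 = 188
Unknown eligibility = 111 + 120 = 231
Top → 469
Denominator → 469 + 44 + 336 + 188 + 24 = 1061
RR5 = 469 / 1061 = 0.4420

44.2%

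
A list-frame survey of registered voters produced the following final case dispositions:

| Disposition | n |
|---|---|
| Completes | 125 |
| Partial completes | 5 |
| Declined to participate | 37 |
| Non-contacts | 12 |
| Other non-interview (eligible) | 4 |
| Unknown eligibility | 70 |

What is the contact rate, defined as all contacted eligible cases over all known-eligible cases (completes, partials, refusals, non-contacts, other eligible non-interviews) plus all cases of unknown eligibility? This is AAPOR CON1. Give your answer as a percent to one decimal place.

67.6%

Top → 125 + 5 + 37 + 4 = 171
Base → 125 + 5 + 37 + 12 + 4 + 70 = 253
CON1 = 171 / 253 = 0.6759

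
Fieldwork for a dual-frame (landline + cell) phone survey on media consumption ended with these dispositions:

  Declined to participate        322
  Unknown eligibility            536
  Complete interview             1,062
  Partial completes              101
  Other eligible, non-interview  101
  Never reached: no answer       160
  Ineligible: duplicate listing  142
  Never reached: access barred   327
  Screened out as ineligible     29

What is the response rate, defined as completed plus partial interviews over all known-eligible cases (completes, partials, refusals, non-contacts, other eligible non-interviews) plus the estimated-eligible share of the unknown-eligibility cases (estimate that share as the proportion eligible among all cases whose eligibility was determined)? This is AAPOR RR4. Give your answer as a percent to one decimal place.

45.3%

No answer / not reached = 160 + 327 = 487
Ineligible = 29 + 142 = 171
Numerator → 1062 + 101 = 1163
Known eligible → 1062 + 101 + 322 + 487 + 101 = 2073
e = 2073 / (2073 + 171) = 2073 / 2244 = 0.9238
e × U → 0.9238 × 536 = 495.16
Denominator → 2073 + 495.16 = 2568.16
RR4 = 1163 / 2568.16 = 0.4529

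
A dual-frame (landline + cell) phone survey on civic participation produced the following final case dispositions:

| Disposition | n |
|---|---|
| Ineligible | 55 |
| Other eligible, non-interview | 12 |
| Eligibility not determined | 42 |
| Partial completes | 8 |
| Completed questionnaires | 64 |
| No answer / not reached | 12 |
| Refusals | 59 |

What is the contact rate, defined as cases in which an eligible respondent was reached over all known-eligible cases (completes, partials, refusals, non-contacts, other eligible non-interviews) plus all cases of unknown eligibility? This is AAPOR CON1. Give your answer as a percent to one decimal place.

72.6%

Top: 64 + 8 + 59 + 12 = 143
Denom: 64 + 8 + 59 + 12 + 12 + 42 = 197
CON1 = 143 / 197 = 0.7259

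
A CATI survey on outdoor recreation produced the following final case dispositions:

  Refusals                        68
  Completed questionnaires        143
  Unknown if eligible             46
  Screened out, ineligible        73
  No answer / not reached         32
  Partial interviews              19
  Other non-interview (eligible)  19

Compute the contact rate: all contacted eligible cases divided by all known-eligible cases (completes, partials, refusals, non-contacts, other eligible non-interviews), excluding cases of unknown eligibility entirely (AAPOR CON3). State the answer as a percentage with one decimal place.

88.6%

Top → 143 + 19 + 68 + 19 = 249
Denom → 143 + 19 + 68 + 32 + 19 = 281
CON3 = 249 / 281 = 0.8861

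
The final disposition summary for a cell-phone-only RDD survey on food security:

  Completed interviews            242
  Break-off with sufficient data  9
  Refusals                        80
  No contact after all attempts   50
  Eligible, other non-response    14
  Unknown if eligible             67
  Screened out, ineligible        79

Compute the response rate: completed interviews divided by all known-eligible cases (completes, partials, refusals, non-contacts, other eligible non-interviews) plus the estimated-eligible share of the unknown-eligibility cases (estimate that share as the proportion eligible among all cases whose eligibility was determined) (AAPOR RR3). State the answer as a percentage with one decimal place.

Top: 242
Determined eligible: 242 + 9 + 80 + 50 + 14 = 395
e = 395 / (395 + 79) = 395 / 474 = 0.8333
Eligible share of unknowns: 0.8333 × 67 = 55.83
Base: 395 + 55.83 = 450.83
RR3 = 242 / 450.83 = 0.5368

53.7%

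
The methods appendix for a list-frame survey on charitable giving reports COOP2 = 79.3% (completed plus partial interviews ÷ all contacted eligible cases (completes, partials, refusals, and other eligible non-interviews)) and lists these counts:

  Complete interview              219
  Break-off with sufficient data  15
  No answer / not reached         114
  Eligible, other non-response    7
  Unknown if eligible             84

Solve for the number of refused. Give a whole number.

54

Numerator → 219 + 15 = 234
COOP2 = 234 / D = 0.793
D = 234 / 0.793 = 295.1
Rest of base = 241
refused = 295.1 − 241 ≈ 54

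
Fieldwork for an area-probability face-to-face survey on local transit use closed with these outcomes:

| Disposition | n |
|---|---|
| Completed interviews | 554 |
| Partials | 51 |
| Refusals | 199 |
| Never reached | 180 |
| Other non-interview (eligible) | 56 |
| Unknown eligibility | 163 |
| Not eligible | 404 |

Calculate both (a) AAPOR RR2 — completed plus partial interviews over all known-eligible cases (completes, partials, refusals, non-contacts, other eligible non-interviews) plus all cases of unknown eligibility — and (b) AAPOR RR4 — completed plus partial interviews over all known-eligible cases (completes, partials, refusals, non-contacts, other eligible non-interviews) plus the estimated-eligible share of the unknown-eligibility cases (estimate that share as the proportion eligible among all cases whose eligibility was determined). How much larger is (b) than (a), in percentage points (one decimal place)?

2.0

Num = 554 + 51 = 605
Denom = 554 + 51 + 199 + 180 + 56 + 163 = 1203
RR2 = 605 / 1203 = 0.5029
Known eligible = 554 + 51 + 199 + 180 + 56 = 1040
e = 1040 / (1040 + 404) = 1040 / 1444 = 0.7202
Eligible share of unknowns = 0.7202 × 163 = 117.39
Denom = 1040 + 117.39 = 1157.39
RR4 = 605 / 1157.39 = 0.5227
Difference = 52.27 − 50.29 = 1.98 percentage points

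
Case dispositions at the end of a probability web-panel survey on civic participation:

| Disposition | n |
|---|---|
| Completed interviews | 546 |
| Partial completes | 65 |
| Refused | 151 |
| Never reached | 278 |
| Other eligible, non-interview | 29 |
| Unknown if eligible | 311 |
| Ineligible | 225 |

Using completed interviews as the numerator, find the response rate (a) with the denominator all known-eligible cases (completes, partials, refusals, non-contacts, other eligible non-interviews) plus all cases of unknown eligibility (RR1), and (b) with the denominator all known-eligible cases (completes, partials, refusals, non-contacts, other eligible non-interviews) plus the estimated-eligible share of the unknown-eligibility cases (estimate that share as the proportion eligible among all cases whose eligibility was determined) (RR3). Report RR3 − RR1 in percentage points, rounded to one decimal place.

1.6

Num → 546
Denom → 546 + 65 + 151 + 278 + 29 + 311 = 1380
RR1 = 546 / 1380 = 0.3957
Eligible (known) → 546 + 65 + 151 + 278 + 29 = 1069
e = 1069 / (1069 + 225) = 1069 / 1294 = 0.8261
Eligible share of unknowns → 0.8261 × 311 = 256.92
Denom → 1069 + 256.92 = 1325.92
RR3 = 546 / 1325.92 = 0.4118
Difference = 41.18 − 39.57 = 1.61 percentage points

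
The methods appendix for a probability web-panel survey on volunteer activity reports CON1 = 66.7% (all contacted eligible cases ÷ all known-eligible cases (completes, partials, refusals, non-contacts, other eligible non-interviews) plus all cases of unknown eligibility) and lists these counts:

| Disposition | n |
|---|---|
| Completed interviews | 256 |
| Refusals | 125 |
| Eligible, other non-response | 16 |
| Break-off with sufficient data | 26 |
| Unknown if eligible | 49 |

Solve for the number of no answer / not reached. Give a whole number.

162

Num = 256 + 26 + 125 + 16 = 423
CON1 = 423 / D = 0.667
D = 423 / 0.667 = 634.2
Remaining denominator categories sum to 472
no answer / not reached = 634.2 − 472 ≈ 162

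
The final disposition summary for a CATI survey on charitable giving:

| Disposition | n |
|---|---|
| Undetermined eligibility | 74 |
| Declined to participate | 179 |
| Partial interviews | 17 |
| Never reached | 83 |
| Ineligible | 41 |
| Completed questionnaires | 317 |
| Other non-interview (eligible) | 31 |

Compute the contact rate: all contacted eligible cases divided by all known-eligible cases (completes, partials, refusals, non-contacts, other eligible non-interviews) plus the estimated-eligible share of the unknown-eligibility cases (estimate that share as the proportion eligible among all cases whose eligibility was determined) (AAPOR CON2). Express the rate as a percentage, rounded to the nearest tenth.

Top: 317 + 17 + 179 + 31 = 544
Determined eligible: 317 + 17 + 179 + 83 + 31 = 627
e = 627 / (627 + 41) = 627 / 668 = 0.9386
e × U: 0.9386 × 74 = 69.46
Base: 627 + 69.46 = 696.46
CON2 = 544 / 696.46 = 0.7811

78.1%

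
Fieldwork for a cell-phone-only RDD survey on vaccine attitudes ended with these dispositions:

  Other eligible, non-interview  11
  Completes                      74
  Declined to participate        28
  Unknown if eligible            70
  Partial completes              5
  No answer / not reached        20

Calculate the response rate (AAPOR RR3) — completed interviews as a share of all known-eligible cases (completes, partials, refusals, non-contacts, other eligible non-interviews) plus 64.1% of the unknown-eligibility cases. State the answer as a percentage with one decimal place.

40.5%

Numerator = 74
Eligible (known) = 74 + 5 + 28 + 20 + 11 = 138
Eligible share of unknowns = 0.6410 × 70 = 44.87
Denominator = 138 + 44.87 = 182.87
RR3 = 74 / 182.87 = 0.4047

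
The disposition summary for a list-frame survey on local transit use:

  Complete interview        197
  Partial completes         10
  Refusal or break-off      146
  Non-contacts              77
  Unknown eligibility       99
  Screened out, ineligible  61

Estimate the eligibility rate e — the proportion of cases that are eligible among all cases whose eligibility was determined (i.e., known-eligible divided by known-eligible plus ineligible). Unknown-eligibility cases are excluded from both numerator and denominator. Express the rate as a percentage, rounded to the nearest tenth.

87.6%

Eligible (known): 197 + 10 + 146 + 77 = 430
e = 430 / (430 + 61) = 430 / 491 = 0.8758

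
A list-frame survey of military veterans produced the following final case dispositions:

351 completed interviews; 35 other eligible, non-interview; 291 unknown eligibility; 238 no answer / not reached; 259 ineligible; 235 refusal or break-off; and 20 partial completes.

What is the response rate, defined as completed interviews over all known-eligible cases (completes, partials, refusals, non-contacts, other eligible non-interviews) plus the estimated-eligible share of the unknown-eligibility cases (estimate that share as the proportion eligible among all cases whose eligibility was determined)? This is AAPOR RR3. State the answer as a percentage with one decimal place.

31.8%

Num: 351
Known eligible: 351 + 20 + 235 + 238 + 35 = 879
e = 879 / (879 + 259) = 879 / 1138 = 0.7724
Eligible share of unknowns: 0.7724 × 291 = 224.77
Denominator: 879 + 224.77 = 1103.77
RR3 = 351 / 1103.77 = 0.3180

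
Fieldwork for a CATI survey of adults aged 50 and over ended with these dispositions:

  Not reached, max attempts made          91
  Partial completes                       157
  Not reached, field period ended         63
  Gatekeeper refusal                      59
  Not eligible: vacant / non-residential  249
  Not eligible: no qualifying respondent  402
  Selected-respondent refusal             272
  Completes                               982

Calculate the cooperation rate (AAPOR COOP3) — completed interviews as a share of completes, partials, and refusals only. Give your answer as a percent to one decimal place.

Refusals = 59 + 272 = 331
Non-contacts = 63 + 91 = 154
Ineligible = 402 + 249 = 651
Top → 982
Denominator → 982 + 157 + 331 = 1470
COOP3 = 982 / 1470 = 0.6680

66.8%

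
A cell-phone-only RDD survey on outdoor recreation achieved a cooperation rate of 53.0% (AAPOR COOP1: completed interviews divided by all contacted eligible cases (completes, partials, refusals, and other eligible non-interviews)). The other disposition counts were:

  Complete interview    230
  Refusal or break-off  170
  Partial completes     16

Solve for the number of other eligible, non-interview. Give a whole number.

18

COOP1 = 230 / D = 0.530
D = 230 / 0.530 = 434.0
Rest of base = 416
other eligible, non-interview = 434.0 − 416 ≈ 18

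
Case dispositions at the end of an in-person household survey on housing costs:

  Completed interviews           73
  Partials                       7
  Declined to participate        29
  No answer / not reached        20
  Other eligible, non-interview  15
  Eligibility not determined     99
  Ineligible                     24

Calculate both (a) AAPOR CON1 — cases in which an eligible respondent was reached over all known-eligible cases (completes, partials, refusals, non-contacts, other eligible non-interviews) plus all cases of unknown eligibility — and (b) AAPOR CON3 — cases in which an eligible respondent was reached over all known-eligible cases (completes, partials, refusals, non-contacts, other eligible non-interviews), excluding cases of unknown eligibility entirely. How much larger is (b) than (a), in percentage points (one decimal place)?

Numerator → 73 + 7 + 29 + 15 = 124
Denom → 73 + 7 + 29 + 20 + 15 + 99 = 243
CON1 = 124 / 243 = 0.5103
Denom → 73 + 7 + 29 + 20 + 15 = 144
CON3 = 124 / 144 = 0.8611
Difference = 86.11 − 51.03 = 35.08 percentage points

35.1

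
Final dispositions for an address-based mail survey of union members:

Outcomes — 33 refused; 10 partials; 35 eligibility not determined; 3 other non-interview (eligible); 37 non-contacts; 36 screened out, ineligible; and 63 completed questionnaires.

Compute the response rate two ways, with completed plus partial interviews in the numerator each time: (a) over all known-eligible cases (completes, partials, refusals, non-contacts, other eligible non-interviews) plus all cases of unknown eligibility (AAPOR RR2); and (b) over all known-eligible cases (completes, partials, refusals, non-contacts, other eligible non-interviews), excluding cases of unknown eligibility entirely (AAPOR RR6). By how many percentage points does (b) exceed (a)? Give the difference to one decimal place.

Num: 63 + 10 = 73
Denom: 63 + 10 + 33 + 37 + 3 + 35 = 181
RR2 = 73 / 181 = 0.4033
Denom: 63 + 10 + 33 + 37 + 3 = 146
RR6 = 73 / 146 = 0.5000
Difference = 50.00 − 40.33 = 9.67 percentage points

9.7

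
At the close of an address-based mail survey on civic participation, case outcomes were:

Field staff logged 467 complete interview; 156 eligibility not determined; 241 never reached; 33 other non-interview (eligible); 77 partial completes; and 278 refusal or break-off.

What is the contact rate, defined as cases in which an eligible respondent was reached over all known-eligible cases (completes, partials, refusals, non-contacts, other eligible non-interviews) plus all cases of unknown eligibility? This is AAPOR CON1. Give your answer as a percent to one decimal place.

68.3%

Numerator = 467 + 77 + 278 + 33 = 855
Denom = 467 + 77 + 278 + 241 + 33 + 156 = 1252
CON1 = 855 / 1252 = 0.6829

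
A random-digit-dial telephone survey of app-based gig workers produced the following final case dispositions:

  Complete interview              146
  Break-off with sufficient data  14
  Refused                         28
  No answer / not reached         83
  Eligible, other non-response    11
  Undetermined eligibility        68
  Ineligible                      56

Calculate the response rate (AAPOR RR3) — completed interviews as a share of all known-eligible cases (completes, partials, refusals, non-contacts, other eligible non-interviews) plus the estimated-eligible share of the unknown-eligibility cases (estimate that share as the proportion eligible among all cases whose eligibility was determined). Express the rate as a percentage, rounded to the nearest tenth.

43.1%

Num → 146
Known eligible → 146 + 14 + 28 + 83 + 11 = 282
e = 282 / (282 + 56) = 282 / 338 = 0.8343
e × U → 0.8343 × 68 = 56.73
Denom → 282 + 56.73 = 338.73
RR3 = 146 / 338.73 = 0.4310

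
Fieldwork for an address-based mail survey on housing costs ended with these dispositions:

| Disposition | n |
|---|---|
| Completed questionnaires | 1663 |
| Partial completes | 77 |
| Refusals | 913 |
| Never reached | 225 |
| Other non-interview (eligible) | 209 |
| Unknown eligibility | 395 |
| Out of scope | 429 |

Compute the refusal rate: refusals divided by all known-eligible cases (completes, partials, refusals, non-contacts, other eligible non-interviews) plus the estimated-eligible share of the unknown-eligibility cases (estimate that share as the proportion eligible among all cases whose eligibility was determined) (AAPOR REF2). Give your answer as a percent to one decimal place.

26.6%

Top = 913
Eligible (known) = 1663 + 77 + 913 + 225 + 209 = 3087
e = 3087 / (3087 + 429) = 3087 / 3516 = 0.8780
e × U = 0.8780 × 395 = 346.81
Denom = 3087 + 346.81 = 3433.81
REF2 = 913 / 3433.81 = 0.2659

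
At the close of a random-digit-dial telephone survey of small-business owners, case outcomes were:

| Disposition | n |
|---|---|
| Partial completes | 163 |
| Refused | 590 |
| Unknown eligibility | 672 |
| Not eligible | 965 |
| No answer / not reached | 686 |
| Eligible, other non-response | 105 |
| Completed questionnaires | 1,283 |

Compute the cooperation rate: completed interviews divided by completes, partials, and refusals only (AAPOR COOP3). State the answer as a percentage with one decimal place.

Top → 1283
Denom → 1283 + 163 + 590 = 2036
COOP3 = 1283 / 2036 = 0.6302

63.0%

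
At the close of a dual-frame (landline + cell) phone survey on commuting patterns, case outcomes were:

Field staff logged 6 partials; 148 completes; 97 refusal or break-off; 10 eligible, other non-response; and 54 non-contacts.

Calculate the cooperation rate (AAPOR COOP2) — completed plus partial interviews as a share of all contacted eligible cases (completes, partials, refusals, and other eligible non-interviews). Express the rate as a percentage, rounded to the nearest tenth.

Numerator: 148 + 6 = 154
Base: 148 + 6 + 97 + 10 = 261
COOP2 = 154 / 261 = 0.5900

59.0%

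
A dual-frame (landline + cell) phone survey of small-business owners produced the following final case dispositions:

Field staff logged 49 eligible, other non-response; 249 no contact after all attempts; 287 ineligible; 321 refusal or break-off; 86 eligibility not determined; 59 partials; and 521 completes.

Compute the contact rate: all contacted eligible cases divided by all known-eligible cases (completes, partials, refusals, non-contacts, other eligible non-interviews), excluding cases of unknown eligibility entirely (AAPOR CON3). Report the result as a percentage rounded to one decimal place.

79.2%

Numerator = 521 + 59 + 321 + 49 = 950
Base = 521 + 59 + 321 + 249 + 49 = 1199
CON3 = 950 / 1199 = 0.7923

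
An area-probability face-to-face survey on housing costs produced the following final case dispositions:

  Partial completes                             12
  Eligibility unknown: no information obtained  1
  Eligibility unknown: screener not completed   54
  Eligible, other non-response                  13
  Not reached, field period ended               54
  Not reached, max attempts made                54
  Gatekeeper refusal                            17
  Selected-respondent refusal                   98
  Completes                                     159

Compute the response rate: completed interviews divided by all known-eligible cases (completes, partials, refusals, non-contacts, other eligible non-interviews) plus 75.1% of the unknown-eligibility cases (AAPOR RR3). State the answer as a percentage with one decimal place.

Declined to participate = 17 + 98 = 115
No answer / not reached = 54 + 54 = 108
Eligibility not determined = 54 + 1 = 55
Num = 159
Known eligible = 159 + 12 + 115 + 108 + 13 = 407
e × U = 0.7510 × 55 = 41.30
Base = 407 + 41.30 = 448.30
RR3 = 159 / 448.30 = 0.3547

35.5%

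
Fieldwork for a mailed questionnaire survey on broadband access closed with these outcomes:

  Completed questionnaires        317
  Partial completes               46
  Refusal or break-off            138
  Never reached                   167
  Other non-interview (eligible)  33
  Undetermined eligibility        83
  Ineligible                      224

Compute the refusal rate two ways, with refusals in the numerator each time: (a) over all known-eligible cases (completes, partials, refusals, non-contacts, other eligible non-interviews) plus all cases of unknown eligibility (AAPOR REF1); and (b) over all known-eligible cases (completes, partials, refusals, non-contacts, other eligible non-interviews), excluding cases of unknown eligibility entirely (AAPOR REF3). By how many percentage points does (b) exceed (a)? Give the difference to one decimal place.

2.1

Numerator = 138
Base = 317 + 46 + 138 + 167 + 33 + 83 = 784
REF1 = 138 / 784 = 0.1760
Base = 317 + 46 + 138 + 167 + 33 = 701
REF3 = 138 / 701 = 0.1969
Difference = 19.69 − 17.60 = 2.09 percentage points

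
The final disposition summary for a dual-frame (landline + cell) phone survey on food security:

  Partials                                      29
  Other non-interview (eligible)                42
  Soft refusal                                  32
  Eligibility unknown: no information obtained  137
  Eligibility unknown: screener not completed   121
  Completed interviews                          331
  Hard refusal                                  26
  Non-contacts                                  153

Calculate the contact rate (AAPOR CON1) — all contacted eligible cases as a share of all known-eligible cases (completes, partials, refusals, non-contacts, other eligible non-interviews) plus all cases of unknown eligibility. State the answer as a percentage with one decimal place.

Refused = 26 + 32 = 58
Unknown eligibility = 121 + 137 = 258
Top = 331 + 29 + 58 + 42 = 460
Base = 331 + 29 + 58 + 153 + 42 + 258 = 871
CON1 = 460 / 871 = 0.5281

52.8%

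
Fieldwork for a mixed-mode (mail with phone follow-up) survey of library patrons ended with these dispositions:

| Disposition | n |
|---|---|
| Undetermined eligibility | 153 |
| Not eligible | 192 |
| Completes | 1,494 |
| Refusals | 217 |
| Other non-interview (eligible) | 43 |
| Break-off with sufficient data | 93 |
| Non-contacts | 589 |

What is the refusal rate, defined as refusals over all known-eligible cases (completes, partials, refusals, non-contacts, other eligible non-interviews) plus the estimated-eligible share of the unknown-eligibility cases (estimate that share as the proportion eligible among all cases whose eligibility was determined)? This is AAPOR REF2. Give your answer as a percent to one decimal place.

8.4%

Num: 217
Determined eligible: 1494 + 93 + 217 + 589 + 43 = 2436
e = 2436 / (2436 + 192) = 2436 / 2628 = 0.9269
e × U: 0.9269 × 153 = 141.82
Denom: 2436 + 141.82 = 2577.82
REF2 = 217 / 2577.82 = 0.0842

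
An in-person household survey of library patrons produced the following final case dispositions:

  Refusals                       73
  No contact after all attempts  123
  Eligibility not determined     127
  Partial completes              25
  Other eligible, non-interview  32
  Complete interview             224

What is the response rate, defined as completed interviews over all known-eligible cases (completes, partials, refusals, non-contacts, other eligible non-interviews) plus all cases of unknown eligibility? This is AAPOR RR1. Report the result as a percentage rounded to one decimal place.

37.1%

Num → 224
Denom → 224 + 25 + 73 + 123 + 32 + 127 = 604
RR1 = 224 / 604 = 0.3709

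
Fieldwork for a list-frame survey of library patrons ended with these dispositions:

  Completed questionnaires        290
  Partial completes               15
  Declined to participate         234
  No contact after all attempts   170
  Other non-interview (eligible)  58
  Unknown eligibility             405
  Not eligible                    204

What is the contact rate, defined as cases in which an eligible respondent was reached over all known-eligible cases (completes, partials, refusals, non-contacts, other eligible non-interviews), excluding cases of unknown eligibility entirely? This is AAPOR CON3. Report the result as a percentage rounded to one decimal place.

77.8%

Numerator: 290 + 15 + 234 + 58 = 597
Denom: 290 + 15 + 234 + 170 + 58 = 767
CON3 = 597 / 767 = 0.7784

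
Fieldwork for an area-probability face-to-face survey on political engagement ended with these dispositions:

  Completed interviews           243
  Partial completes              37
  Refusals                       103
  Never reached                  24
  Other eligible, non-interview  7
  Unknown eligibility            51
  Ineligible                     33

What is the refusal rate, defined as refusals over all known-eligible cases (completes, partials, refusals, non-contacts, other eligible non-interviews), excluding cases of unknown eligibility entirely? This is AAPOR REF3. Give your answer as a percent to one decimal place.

Num = 103
Base = 243 + 37 + 103 + 24 + 7 = 414
REF3 = 103 / 414 = 0.2488

24.9%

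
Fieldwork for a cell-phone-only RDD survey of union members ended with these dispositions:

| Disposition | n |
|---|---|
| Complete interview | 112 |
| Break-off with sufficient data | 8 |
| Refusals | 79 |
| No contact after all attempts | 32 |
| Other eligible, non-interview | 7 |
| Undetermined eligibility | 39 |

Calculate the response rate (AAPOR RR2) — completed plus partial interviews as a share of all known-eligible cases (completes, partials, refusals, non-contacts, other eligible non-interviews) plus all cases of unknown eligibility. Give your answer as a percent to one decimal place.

43.3%

Top = 112 + 8 = 120
Denominator = 112 + 8 + 79 + 32 + 7 + 39 = 277
RR2 = 120 / 277 = 0.4332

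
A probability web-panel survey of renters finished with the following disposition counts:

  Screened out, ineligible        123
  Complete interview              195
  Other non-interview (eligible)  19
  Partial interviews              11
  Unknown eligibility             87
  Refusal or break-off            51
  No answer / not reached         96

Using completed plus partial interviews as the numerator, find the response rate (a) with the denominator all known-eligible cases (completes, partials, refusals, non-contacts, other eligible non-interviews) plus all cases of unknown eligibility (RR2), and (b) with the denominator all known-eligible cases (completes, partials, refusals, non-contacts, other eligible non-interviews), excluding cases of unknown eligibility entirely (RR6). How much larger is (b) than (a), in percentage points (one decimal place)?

Numerator = 195 + 11 = 206
Denom = 195 + 11 + 51 + 96 + 19 + 87 = 459
RR2 = 206 / 459 = 0.4488
Denom = 195 + 11 + 51 + 96 + 19 = 372
RR6 = 206 / 372 = 0.5538
Difference = 55.38 − 44.88 = 10.50 percentage points

10.5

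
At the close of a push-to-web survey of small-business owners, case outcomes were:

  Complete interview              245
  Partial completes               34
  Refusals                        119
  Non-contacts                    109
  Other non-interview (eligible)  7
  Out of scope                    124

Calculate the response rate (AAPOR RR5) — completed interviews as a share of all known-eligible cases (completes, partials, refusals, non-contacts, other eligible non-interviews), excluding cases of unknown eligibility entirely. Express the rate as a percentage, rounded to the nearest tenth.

Num → 245
Denominator → 245 + 34 + 119 + 109 + 7 = 514
RR5 = 245 / 514 = 0.4767

47.7%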